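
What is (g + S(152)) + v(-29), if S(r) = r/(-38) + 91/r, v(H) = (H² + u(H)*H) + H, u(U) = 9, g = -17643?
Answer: -2598501/152 ≈ -17095.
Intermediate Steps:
v(H) = H² + 10*H (v(H) = (H² + 9*H) + H = H² + 10*H)
S(r) = 91/r - r/38 (S(r) = r*(-1/38) + 91/r = -r/38 + 91/r = 91/r - r/38)
(g + S(152)) + v(-29) = (-17643 + (91/152 - 1/38*152)) - 29*(10 - 29) = (-17643 + (91*(1/152) - 4)) - 29*(-19) = (-17643 + (91/152 - 4)) + 551 = (-17643 - 517/152) + 551 = -2682253/152 + 551 = -2598501/152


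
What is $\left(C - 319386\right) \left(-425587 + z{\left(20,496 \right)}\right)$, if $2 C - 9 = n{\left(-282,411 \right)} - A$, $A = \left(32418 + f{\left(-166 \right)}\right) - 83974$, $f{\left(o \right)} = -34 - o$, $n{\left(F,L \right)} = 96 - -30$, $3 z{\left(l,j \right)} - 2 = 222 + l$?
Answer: $\frac{749587377121}{6} \approx 1.2493 \cdot 10^{11}$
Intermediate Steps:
$z{\left(l,j \right)} = \frac{224}{3} + \frac{l}{3}$ ($z{\left(l,j \right)} = \frac{2}{3} + \frac{222 + l}{3} = \frac{2}{3} + \left(74 + \frac{l}{3}\right) = \frac{224}{3} + \frac{l}{3}$)
$n{\left(F,L \right)} = 126$ ($n{\left(F,L \right)} = 96 + 30 = 126$)
$A = -51424$ ($A = \left(32418 - -132\right) - 83974 = \left(32418 + \left(-34 + 166\right)\right) - 83974 = \left(32418 + 132\right) - 83974 = 32550 - 83974 = -51424$)
$C = \frac{51559}{2}$ ($C = \frac{9}{2} + \frac{126 - -51424}{2} = \frac{9}{2} + \frac{126 + 51424}{2} = \frac{9}{2} + \frac{1}{2} \cdot 51550 = \frac{9}{2} + 25775 = \frac{51559}{2} \approx 25780.0$)
$\left(C - 319386\right) \left(-425587 + z{\left(20,496 \right)}\right) = \left(\frac{51559}{2} - 319386\right) \left(-425587 + \left(\frac{224}{3} + \frac{1}{3} \cdot 20\right)\right) = - \frac{587213 \left(-425587 + \left(\frac{224}{3} + \frac{20}{3}\right)\right)}{2} = - \frac{587213 \left(-425587 + \frac{244}{3}\right)}{2} = \left(- \frac{587213}{2}\right) \left(- \frac{1276517}{3}\right) = \frac{749587377121}{6}$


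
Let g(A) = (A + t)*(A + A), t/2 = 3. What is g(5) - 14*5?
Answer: 40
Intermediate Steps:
t = 6 (t = 2*3 = 6)
g(A) = 2*A*(6 + A) (g(A) = (A + 6)*(A + A) = (6 + A)*(2*A) = 2*A*(6 + A))
g(5) - 14*5 = 2*5*(6 + 5) - 14*5 = 2*5*11 - 70 = 110 - 70 = 40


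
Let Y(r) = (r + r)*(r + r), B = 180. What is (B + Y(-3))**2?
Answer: 46656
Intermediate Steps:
Y(r) = 4*r**2 (Y(r) = (2*r)*(2*r) = 4*r**2)
(B + Y(-3))**2 = (180 + 4*(-3)**2)**2 = (180 + 4*9)**2 = (180 + 36)**2 = 216**2 = 46656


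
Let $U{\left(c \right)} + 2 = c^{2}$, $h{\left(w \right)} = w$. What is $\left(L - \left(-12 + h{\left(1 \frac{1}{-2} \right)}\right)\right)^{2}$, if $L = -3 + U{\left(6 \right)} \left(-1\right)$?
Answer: $\frac{2401}{4} \approx 600.25$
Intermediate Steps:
$U{\left(c \right)} = -2 + c^{2}$
$L = -37$ ($L = -3 + \left(-2 + 6^{2}\right) \left(-1\right) = -3 + \left(-2 + 36\right) \left(-1\right) = -3 + 34 \left(-1\right) = -3 - 34 = -37$)
$\left(L - \left(-12 + h{\left(1 \frac{1}{-2} \right)}\right)\right)^{2} = \left(-37 + \left(12 - 1 \frac{1}{-2}\right)\right)^{2} = \left(-37 + \left(12 - 1 \left(- \frac{1}{2}\right)\right)\right)^{2} = \left(-37 + \left(12 - - \frac{1}{2}\right)\right)^{2} = \left(-37 + \left(12 + \frac{1}{2}\right)\right)^{2} = \left(-37 + \frac{25}{2}\right)^{2} = \left(- \frac{49}{2}\right)^{2} = \frac{2401}{4}$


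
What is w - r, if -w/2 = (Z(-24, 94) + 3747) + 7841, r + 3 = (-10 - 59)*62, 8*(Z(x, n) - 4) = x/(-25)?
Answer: -472581/25 ≈ -18903.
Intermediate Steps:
Z(x, n) = 4 - x/200 (Z(x, n) = 4 + (x/(-25))/8 = 4 + (x*(-1/25))/8 = 4 + (-x/25)/8 = 4 - x/200)
r = -4281 (r = -3 + (-10 - 59)*62 = -3 - 69*62 = -3 - 4278 = -4281)
w = -579606/25 (w = -2*(((4 - 1/200*(-24)) + 3747) + 7841) = -2*(((4 + 3/25) + 3747) + 7841) = -2*((103/25 + 3747) + 7841) = -2*(93778/25 + 7841) = -2*289803/25 = -579606/25 ≈ -23184.)
w - r = -579606/25 - 1*(-4281) = -579606/25 + 4281 = -472581/25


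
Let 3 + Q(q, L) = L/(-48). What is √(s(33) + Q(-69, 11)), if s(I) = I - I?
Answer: I*√465/12 ≈ 1.797*I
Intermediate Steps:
Q(q, L) = -3 - L/48 (Q(q, L) = -3 + L/(-48) = -3 + L*(-1/48) = -3 - L/48)
s(I) = 0
√(s(33) + Q(-69, 11)) = √(0 + (-3 - 1/48*11)) = √(0 + (-3 - 11/48)) = √(0 - 155/48) = √(-155/48) = I*√465/12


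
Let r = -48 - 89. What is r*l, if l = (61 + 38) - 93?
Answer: -822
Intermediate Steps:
r = -137
l = 6 (l = 99 - 93 = 6)
r*l = -137*6 = -822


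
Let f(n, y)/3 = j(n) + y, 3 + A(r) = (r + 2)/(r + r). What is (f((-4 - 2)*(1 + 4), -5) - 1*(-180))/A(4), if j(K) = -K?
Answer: -340/3 ≈ -113.33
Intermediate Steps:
A(r) = -3 + (2 + r)/(2*r) (A(r) = -3 + (r + 2)/(r + r) = -3 + (2 + r)/((2*r)) = -3 + (2 + r)*(1/(2*r)) = -3 + (2 + r)/(2*r))
f(n, y) = -3*n + 3*y (f(n, y) = 3*(-n + y) = 3*(y - n) = -3*n + 3*y)
(f((-4 - 2)*(1 + 4), -5) - 1*(-180))/A(4) = ((-3*(-4 - 2)*(1 + 4) + 3*(-5)) - 1*(-180))/(-5/2 + 1/4) = ((-(-18)*5 - 15) + 180)/(-5/2 + ¼) = ((-3*(-30) - 15) + 180)/(-9/4) = ((90 - 15) + 180)*(-4/9) = (75 + 180)*(-4/9) = 255*(-4/9) = -340/3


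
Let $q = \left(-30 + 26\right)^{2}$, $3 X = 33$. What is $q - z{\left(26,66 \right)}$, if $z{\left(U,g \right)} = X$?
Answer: $5$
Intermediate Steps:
$X = 11$ ($X = \frac{1}{3} \cdot 33 = 11$)
$z{\left(U,g \right)} = 11$
$q = 16$ ($q = \left(-4\right)^{2} = 16$)
$q - z{\left(26,66 \right)} = 16 - 11 = 5$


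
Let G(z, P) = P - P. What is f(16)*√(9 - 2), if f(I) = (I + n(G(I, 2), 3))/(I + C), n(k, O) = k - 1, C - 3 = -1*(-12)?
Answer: 15*√7/31 ≈ 1.2802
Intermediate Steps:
G(z, P) = 0
C = 15 (C = 3 - 1*(-12) = 3 + 12 = 15)
n(k, O) = -1 + k
f(I) = (-1 + I)/(15 + I) (f(I) = (I + (-1 + 0))/(I + 15) = (I - 1)/(15 + I) = (-1 + I)/(15 + I))
f(16)*√(9 - 2) = ((-1 + 16)/(15 + 16))*√(9 - 2) = (15/31)*√7 = ((1/31)*15)*√7 = 15*√7/31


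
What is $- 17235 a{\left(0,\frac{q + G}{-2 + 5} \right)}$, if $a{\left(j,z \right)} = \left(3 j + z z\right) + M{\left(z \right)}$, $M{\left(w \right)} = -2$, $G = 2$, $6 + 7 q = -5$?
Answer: $\frac{1671795}{49} \approx 34118.0$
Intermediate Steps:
$q = - \frac{11}{7}$ ($q = - \frac{6}{7} + \frac{1}{7} \left(-5\right) = - \frac{6}{7} - \frac{5}{7} = - \frac{11}{7} \approx -1.5714$)
$a{\left(j,z \right)} = -2 + z^{2} + 3 j$ ($a{\left(j,z \right)} = \left(3 j + z z\right) - 2 = \left(3 j + z^{2}\right) - 2 = \left(z^{2} + 3 j\right) - 2 = -2 + z^{2} + 3 j$)
$- 17235 a{\left(0,\frac{q + G}{-2 + 5} \right)} = - 17235 \left(-2 + \left(\frac{- \frac{11}{7} + 2}{-2 + 5}\right)^{2} + 3 \cdot 0\right) = - 17235 \left(-2 + \left(\frac{3}{7 \cdot 3}\right)^{2} + 0\right) = - 17235 \left(-2 + \left(\frac{3}{7} \cdot \frac{1}{3}\right)^{2} + 0\right) = - 17235 \left(-2 + \left(\frac{1}{7}\right)^{2} + 0\right) = - 17235 \left(-2 + \frac{1}{49} + 0\right) = \left(-17235\right) \left(- \frac{97}{49}\right) = \frac{1671795}{49}$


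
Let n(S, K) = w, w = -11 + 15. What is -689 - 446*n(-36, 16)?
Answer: -2473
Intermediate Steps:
w = 4
n(S, K) = 4
-689 - 446*n(-36, 16) = -689 - 446*4 = -689 - 1784 = -2473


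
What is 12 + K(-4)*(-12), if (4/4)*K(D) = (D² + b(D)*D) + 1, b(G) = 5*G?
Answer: -1152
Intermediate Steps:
K(D) = 1 + 6*D² (K(D) = (D² + (5*D)*D) + 1 = (D² + 5*D²) + 1 = 6*D² + 1 = 1 + 6*D²)
12 + K(-4)*(-12) = 12 + (1 + 6*(-4)²)*(-12) = 12 + (1 + 6*16)*(-12) = 12 + (1 + 96)*(-12) = 12 + 97*(-12) = 12 - 1164 = -1152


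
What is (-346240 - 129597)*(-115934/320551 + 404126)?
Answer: -8805899171022972/45793 ≈ -1.9230e+11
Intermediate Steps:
(-346240 - 129597)*(-115934/320551 + 404126) = -475837*(-115934*1/320551 + 404126) = -475837*(-16562/45793 + 404126) = -475837*18506125356/45793 = -8805899171022972/45793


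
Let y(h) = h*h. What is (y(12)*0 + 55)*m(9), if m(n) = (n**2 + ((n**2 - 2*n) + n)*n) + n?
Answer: 40590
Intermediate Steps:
y(h) = h**2
m(n) = n + n**2 + n*(n**2 - n) (m(n) = (n**2 + (n**2 - n)*n) + n = (n**2 + n*(n**2 - n)) + n = n + n**2 + n*(n**2 - n))
(y(12)*0 + 55)*m(9) = (12**2*0 + 55)*(9 + 9**3) = (144*0 + 55)*(9 + 729) = (0 + 55)*738 = 55*738 = 40590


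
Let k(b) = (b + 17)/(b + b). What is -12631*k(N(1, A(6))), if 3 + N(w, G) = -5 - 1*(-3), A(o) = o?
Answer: 75786/5 ≈ 15157.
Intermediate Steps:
N(w, G) = -5 (N(w, G) = -3 + (-5 - 1*(-3)) = -3 + (-5 + 3) = -3 - 2 = -5)
k(b) = (17 + b)/(2*b) (k(b) = (17 + b)/((2*b)) = (17 + b)*(1/(2*b)) = (17 + b)/(2*b))
-12631*k(N(1, A(6))) = -12631*(17 - 5)/(2*(-5)) = -12631*(-1)*12/(2*5) = -12631*(-6/5) = 75786/5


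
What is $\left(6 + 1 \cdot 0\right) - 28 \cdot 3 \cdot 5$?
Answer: $-414$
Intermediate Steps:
$\left(6 + 1 \cdot 0\right) - 28 \cdot 3 \cdot 5 = \left(6 + 0\right) - 420 = 6 - 420 = -414$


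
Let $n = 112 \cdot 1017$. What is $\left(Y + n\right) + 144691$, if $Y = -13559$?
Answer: $245036$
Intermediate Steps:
$n = 113904$
$\left(Y + n\right) + 144691 = \left(-13559 + 113904\right) + 144691 = 100345 + 144691 = 245036$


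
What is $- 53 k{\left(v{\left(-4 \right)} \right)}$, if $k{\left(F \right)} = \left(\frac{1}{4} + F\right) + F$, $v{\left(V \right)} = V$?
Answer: $\frac{1643}{4} \approx 410.75$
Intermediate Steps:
$k{\left(F \right)} = \frac{1}{4} + 2 F$ ($k{\left(F \right)} = \left(\frac{1}{4} + F\right) + F = \frac{1}{4} + 2 F$)
$- 53 k{\left(v{\left(-4 \right)} \right)} = - 53 \left(\frac{1}{4} + 2 \left(-4\right)\right) = - 53 \left(\frac{1}{4} - 8\right) = \left(-53\right) \left(- \frac{31}{4}\right) = \frac{1643}{4}$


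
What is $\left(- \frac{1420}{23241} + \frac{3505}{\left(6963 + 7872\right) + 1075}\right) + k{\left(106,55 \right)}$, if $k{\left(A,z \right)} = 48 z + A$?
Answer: $\frac{203086332553}{73952862} \approx 2746.2$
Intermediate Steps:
$k{\left(A,z \right)} = A + 48 z$
$\left(- \frac{1420}{23241} + \frac{3505}{\left(6963 + 7872\right) + 1075}\right) + k{\left(106,55 \right)} = \left(- \frac{1420}{23241} + \frac{3505}{\left(6963 + 7872\right) + 1075}\right) + \left(106 + 48 \cdot 55\right) = \left(\left(-1420\right) \frac{1}{23241} + \frac{3505}{14835 + 1075}\right) + \left(106 + 2640\right) = \left(- \frac{1420}{23241} + \frac{3505}{15910}\right) + 2746 = \left(- \frac{1420}{23241} + 3505 \cdot \frac{1}{15910}\right) + 2746 = \left(- \frac{1420}{23241} + \frac{701}{3182}\right) + 2746 = \frac{11773501}{73952862} + 2746 = \frac{203086332553}{73952862}$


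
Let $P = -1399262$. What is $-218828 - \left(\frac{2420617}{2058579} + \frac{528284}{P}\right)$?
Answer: $- \frac{315167232396241081}{1440245684349} \approx -2.1883 \cdot 10^{5}$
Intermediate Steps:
$-218828 - \left(\frac{2420617}{2058579} + \frac{528284}{P}\right) = -218828 - \left(- \frac{264142}{699631} + \frac{2420617}{2058579}\right) = -218828 - \frac{1149781518109}{1440245684349} = - \frac{315167232396241081}{1440245684349}$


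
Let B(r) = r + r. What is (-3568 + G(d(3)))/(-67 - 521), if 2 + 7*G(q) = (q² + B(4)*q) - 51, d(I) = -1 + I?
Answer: 25009/4116 ≈ 6.0760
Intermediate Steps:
B(r) = 2*r
G(q) = -53/7 + q²/7 + 8*q/7 (G(q) = -2/7 + ((q² + (2*4)*q) - 51)/7 = -2/7 + ((q² + 8*q) - 51)/7 = -2/7 + (-51 + q² + 8*q)/7 = -2/7 + (-51/7 + q²/7 + 8*q/7) = -53/7 + q²/7 + 8*q/7)
(-3568 + G(d(3)))/(-67 - 521) = (-3568 + (-53/7 + (-1 + 3)²/7 + 8*(-1 + 3)/7))/(-67 - 521) = (-3568 + (-53/7 + (⅐)*2² + (8/7)*2))/(-588) = (-3568 + (-53/7 + (⅐)*4 + 16/7))*(-1/588) = (-3568 + (-53/7 + 4/7 + 16/7))*(-1/588) = (-3568 - 33/7)*(-1/588) = -25009/7*(-1/588) = 25009/4116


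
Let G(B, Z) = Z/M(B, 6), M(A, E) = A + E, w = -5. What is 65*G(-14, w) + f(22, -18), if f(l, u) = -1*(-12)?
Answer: 421/8 ≈ 52.625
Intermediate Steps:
f(l, u) = 12
G(B, Z) = Z/(6 + B) (G(B, Z) = Z/(B + 6) = Z/(6 + B))
65*G(-14, w) + f(22, -18) = 65*(-5/(6 - 14)) + 12 = 65*(-5/(-8)) + 12 = 65*(-5*(-1/8)) + 12 = 65*(5/8) + 12 = 325/8 + 12 = 421/8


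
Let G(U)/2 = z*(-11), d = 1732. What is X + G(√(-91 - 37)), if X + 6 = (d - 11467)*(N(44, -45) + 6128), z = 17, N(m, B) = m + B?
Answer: -59646725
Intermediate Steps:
N(m, B) = B + m
X = -59646351 (X = -6 + (1732 - 11467)*((-45 + 44) + 6128) = -6 - 9735*(-1 + 6128) = -6 - 9735*6127 = -6 - 59646345 = -59646351)
G(U) = -374 (G(U) = 2*(17*(-11)) = 2*(-187) = -374)
X + G(√(-91 - 37)) = -59646351 - 374 = -59646725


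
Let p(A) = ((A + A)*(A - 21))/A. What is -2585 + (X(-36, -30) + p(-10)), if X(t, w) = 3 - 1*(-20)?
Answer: -2624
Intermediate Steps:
X(t, w) = 23 (X(t, w) = 3 + 20 = 23)
p(A) = -42 + 2*A (p(A) = ((2*A)*(-21 + A))/A = (2*A*(-21 + A))/A = -42 + 2*A)
-2585 + (X(-36, -30) + p(-10)) = -2585 + (23 + (-42 + 2*(-10))) = -2585 + (23 + (-42 - 20)) = -2585 + (23 - 62) = -2585 - 39 = -2624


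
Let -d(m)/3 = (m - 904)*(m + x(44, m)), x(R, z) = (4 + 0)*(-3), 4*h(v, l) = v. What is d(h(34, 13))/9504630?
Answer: -4179/4224280 ≈ -0.00098928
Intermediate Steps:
h(v, l) = v/4
x(R, z) = -12 (x(R, z) = 4*(-3) = -12)
d(m) = -3*(-904 + m)*(-12 + m) (d(m) = -3*(m - 904)*(m - 12) = -3*(-904 + m)*(-12 + m))
d(h(34, 13))/9504630 = (-32544 - 3*((¼)*34)² + 2748*((¼)*34))/9504630 = (-32544 - 3*(17/2)² + 2748*(17/2))*(1/9504630) = (-32544 - 3*289/4 + 23358)*(1/9504630) = (-32544 - 867/4 + 23358)*(1/9504630) = -37611/4*1/9504630 = -4179/4224280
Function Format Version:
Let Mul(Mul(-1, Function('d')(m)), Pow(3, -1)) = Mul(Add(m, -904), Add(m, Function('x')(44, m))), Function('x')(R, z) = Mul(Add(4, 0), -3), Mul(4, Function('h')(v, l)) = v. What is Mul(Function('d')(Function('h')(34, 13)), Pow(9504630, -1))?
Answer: Rational(-4179, 4224280) ≈ -0.00098928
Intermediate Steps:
Function('h')(v, l) = Mul(Rational(1, 4), v)
Function('x')(R, z) = -12 (Function('x')(R, z) = Mul(4, -3) = -12)
Function('d')(m) = Mul(-3, Add(-904, m), Add(-12, m)) (Function('d')(m) = Mul(-3, Mul(Add(m, -904), Add(m, -12))) = Mul(-3, Mul(Add(-904, m), Add(-12, m))) = Mul(-3, Add(-904, m), Add(-12, m)))
Mul(Function('d')(Function('h')(34, 13)), Pow(9504630, -1)) = Mul(Add(-32544, Mul(-3, Pow(Mul(Rational(1, 4), 34), 2)), Mul(2748, Mul(Rational(1, 4), 34))), Pow(9504630, -1)) = Mul(Add(-32544, Mul(-3, Pow(Rational(17, 2), 2)), Mul(2748, Rational(17, 2))), Rational(1, 9504630)) = Mul(Add(-32544, Mul(-3, Rational(289, 4)), 23358), Rational(1, 9504630)) = Mul(Add(-32544, Rational(-867, 4), 23358), Rational(1, 9504630)) = Mul(Rational(-37611, 4), Rational(1, 9504630)) = Rational(-4179, 4224280)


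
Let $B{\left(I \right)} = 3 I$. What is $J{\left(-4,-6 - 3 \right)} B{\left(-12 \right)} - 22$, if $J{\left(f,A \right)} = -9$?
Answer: $302$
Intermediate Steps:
$J{\left(-4,-6 - 3 \right)} B{\left(-12 \right)} - 22 = - 9 \cdot 3 \left(-12\right) - 22 = \left(-9\right) \left(-36\right) - 22 = 324 - 22 = 302$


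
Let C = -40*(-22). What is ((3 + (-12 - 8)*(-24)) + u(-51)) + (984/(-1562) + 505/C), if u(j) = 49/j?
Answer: 307165913/637296 ≈ 481.98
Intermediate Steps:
C = 880
((3 + (-12 - 8)*(-24)) + u(-51)) + (984/(-1562) + 505/C) = ((3 + (-12 - 8)*(-24)) + 49/(-51)) + (984/(-1562) + 505/880) = ((3 - 20*(-24)) + 49*(-1/51)) + (984*(-1/1562) + 505*(1/880)) = ((3 + 480) - 49/51) + (-492/781 + 101/176) = (483 - 49/51) - 701/12496 = 24584/51 - 701/12496 = 307165913/637296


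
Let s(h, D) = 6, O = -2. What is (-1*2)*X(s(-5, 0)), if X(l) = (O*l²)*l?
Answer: 864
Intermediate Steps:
X(l) = -2*l³ (X(l) = (-2*l²)*l = -2*l³)
(-1*2)*X(s(-5, 0)) = (-1*2)*(-2*6³) = -(-4)*216 = -2*(-432) = 864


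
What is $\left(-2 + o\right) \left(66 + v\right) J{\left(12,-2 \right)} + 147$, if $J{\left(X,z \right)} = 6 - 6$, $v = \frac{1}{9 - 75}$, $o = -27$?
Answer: $147$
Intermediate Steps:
$v = - \frac{1}{66}$ ($v = \frac{1}{-66} = - \frac{1}{66} \approx -0.015152$)
$J{\left(X,z \right)} = 0$
$\left(-2 + o\right) \left(66 + v\right) J{\left(12,-2 \right)} + 147 = \left(-2 - 27\right) \left(66 - \frac{1}{66}\right) 0 + 147 = \left(-29\right) \frac{4355}{66} \cdot 0 + 147 = \left(- \frac{126295}{66}\right) 0 + 147 = 0 + 147 = 147$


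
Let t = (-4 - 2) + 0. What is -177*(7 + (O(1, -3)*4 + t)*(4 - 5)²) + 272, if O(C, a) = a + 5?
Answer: -1321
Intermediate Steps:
O(C, a) = 5 + a
t = -6 (t = -6 + 0 = -6)
-177*(7 + (O(1, -3)*4 + t)*(4 - 5)²) + 272 = -177*(7 + ((5 - 3)*4 - 6)*(4 - 5)²) + 272 = -177*(7 + (2*4 - 6)*(-1)²) + 272 = -177*(7 + (8 - 6)*1) + 272 = -177*(7 + 2*1) + 272 = -177*(7 + 2) + 272 = -177*9 + 272 = -1593 + 272 = -1321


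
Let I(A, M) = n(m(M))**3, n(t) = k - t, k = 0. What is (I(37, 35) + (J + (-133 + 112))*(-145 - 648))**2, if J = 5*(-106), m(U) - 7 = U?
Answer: 131663751025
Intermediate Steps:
m(U) = 7 + U
J = -530
n(t) = -t (n(t) = 0 - t = -t)
I(A, M) = (-7 - M)**3 (I(A, M) = (-(7 + M))**3 = (-7 - M)**3)
(I(37, 35) + (J + (-133 + 112))*(-145 - 648))**2 = (-(7 + 35)**3 + (-530 + (-133 + 112))*(-145 - 648))**2 = (-1*42**3 + (-530 - 21)*(-793))**2 = (-1*74088 - 551*(-793))**2 = (-74088 + 436943)**2 = 362855**2 = 131663751025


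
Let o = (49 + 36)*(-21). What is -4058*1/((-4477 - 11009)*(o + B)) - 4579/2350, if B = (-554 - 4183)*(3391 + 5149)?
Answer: -286873424525771/147227024545650 ≈ -1.9485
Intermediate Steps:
o = -1785 (o = 85*(-21) = -1785)
B = -40453980 (B = -4737*8540 = -40453980)
-4058*1/((-4477 - 11009)*(o + B)) - 4579/2350 = -4058*1/((-4477 - 11009)*(-1785 - 40453980)) - 4579/2350 = -4058/((-15486*(-40455765))) - 4579*1/2350 = -4058/626497976790 - 4579/2350 = -4058*1/626497976790 - 4579/2350 = -2029/313248988395 - 4579/2350 = -286873424525771/147227024545650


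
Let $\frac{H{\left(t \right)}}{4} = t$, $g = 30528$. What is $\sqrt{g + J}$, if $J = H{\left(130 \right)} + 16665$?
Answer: $\sqrt{47713} \approx 218.43$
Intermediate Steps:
$H{\left(t \right)} = 4 t$
$J = 17185$ ($J = 4 \cdot 130 + 16665 = 520 + 16665 = 17185$)
$\sqrt{g + J} = \sqrt{30528 + 17185} = \sqrt{47713}$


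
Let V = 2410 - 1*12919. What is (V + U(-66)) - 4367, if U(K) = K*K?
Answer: -10520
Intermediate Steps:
U(K) = K²
V = -10509 (V = 2410 - 12919 = -10509)
(V + U(-66)) - 4367 = (-10509 + (-66)²) - 4367 = (-10509 + 4356) - 4367 = -6153 - 4367 = -10520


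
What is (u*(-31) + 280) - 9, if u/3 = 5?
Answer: -194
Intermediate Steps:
u = 15 (u = 3*5 = 15)
(u*(-31) + 280) - 9 = (15*(-31) + 280) - 9 = (-465 + 280) - 9 = -185 - 9 = -194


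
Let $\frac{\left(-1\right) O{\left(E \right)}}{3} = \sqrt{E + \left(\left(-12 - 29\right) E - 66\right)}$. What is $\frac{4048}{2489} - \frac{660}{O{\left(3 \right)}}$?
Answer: $\frac{4048}{2489} - \frac{110 i \sqrt{186}}{93} \approx 1.6264 - 16.131 i$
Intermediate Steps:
$O{\left(E \right)} = - 3 \sqrt{-66 - 40 E}$ ($O{\left(E \right)} = - 3 \sqrt{E + \left(\left(-12 - 29\right) E - 66\right)} = - 3 \sqrt{E - \left(66 + 41 E\right)} = - 3 \sqrt{-66 - 40 E}$)
$\frac{4048}{2489} - \frac{660}{O{\left(3 \right)}} = \frac{4048}{2489} - \frac{660}{\left(-3\right) \sqrt{-66 - 120}} = 4048 \cdot \frac{1}{2489} - \frac{660}{\left(-3\right) \sqrt{-66 - 120}} = \frac{4048}{2489} - \frac{660}{\left(-3\right) \sqrt{-186}} = \frac{4048}{2489} - \frac{660}{\left(-3\right) i \sqrt{186}} = \frac{4048}{2489} - 660 \frac{i \sqrt{186}}{558} = \frac{4048}{2489} - \frac{110 i \sqrt{186}}{93}$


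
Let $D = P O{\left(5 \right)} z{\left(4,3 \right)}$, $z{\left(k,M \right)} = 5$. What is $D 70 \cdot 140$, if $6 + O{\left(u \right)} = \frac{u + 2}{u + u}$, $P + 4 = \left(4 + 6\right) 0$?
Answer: $1038800$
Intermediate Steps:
$P = -4$ ($P = -4 + \left(4 + 6\right) 0 = -4 + 10 \cdot 0 = -4 + 0 = -4$)
$O{\left(u \right)} = -6 + \frac{2 + u}{2 u}$ ($O{\left(u \right)} = -6 + \frac{u + 2}{u + u} = -6 + \frac{2 + u}{2 u}$)
$D = 106$ ($D = - 4 \left(- \frac{11}{2} + \frac{1}{5}\right) 5 = \left(-4\right) \left(- \frac{53}{10}\right) 5 = \frac{106}{5} \cdot 5 = 106$)
$D 70 \cdot 140 = 106 \cdot 70 \cdot 140 = 7420 \cdot 140 = 1038800$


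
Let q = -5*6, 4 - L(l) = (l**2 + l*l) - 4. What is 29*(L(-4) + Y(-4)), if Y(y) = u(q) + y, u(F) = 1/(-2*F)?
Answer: -48691/60 ≈ -811.52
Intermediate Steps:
L(l) = 8 - 2*l**2 (L(l) = 4 - ((l**2 + l*l) - 4) = 4 - ((l**2 + l**2) - 4) = 4 - (2*l**2 - 4) = 4 - (-4 + 2*l**2) = 4 + (4 - 2*l**2) = 8 - 2*l**2)
q = -30
u(F) = -1/(2*F)
Y(y) = 1/60 + y (Y(y) = -1/2/(-30) + y = -1/2*(-1/30) + y = 1/60 + y)
29*(L(-4) + Y(-4)) = 29*((8 - 2*(-4)**2) + (1/60 - 4)) = 29*((8 - 2*16) - 239/60) = 29*((8 - 32) - 239/60) = 29*(-24 - 239/60) = 29*(-1679/60) = -48691/60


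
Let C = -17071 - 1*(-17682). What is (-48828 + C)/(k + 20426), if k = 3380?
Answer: -48217/23806 ≈ -2.0254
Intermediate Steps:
C = 611 (C = -17071 + 17682 = 611)
(-48828 + C)/(k + 20426) = (-48828 + 611)/(3380 + 20426) = -48217/23806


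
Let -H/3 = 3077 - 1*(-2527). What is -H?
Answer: 16812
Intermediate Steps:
H = -16812 (H = -3*(3077 - 1*(-2527)) = -3*(3077 + 2527) = -3*5604 = -16812)
-H = -1*(-16812) = 16812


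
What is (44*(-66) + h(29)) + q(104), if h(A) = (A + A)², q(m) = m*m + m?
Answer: 11380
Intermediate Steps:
q(m) = m + m² (q(m) = m² + m = m + m²)
h(A) = 4*A² (h(A) = (2*A)² = 4*A²)
(44*(-66) + h(29)) + q(104) = (44*(-66) + 4*29²) + 104*(1 + 104) = (-2904 + 4*841) + 104*105 = (-2904 + 3364) + 10920 = 460 + 10920 = 11380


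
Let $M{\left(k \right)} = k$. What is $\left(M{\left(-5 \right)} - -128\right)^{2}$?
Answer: $15129$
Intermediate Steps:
$\left(M{\left(-5 \right)} - -128\right)^{2} = \left(-5 - -128\right)^{2} = \left(-5 + 128\right)^{2} = 123^{2} = 15129$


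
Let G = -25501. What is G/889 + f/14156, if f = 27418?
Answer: -24044111/898906 ≈ -26.748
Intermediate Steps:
G/889 + f/14156 = -25501/889 + 27418/14156 = -25501*1/889 + 27418*(1/14156) = -3643/127 + 13709/7078 = -24044111/898906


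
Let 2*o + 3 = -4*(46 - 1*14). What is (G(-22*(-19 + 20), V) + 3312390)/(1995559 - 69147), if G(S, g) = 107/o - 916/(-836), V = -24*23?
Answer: 90689911083/52743234148 ≈ 1.7195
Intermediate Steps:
V = -552
o = -131/2 (o = -3/2 + (-4*(46 - 1*14))/2 = -3/2 + (-4*(46 - 14))/2 = -3/2 + (-4*32)/2 = -3/2 + (½)*(-128) = -3/2 - 64 = -131/2 ≈ -65.500)
G(S, g) = -14727/27379 (G(S, g) = 107/(-131/2) - 916/(-836) = 107*(-2/131) - 916*(-1/836) = -214/131 + 229/209 = -14727/27379)
(G(-22*(-19 + 20), V) + 3312390)/(1995559 - 69147) = (-14727/27379 + 3312390)/(1995559 - 69147) = (90689911083/27379)/1926412 = (90689911083/27379)*(1/1926412) = 90689911083/52743234148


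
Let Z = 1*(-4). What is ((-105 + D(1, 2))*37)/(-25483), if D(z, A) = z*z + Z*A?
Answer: 4144/25483 ≈ 0.16262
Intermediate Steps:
Z = -4
D(z, A) = z² - 4*A (D(z, A) = z*z - 4*A = z² - 4*A)
((-105 + D(1, 2))*37)/(-25483) = ((-105 + (1² - 4*2))*37)/(-25483) = ((-105 + (1 - 8))*37)*(-1/25483) = ((-105 - 7)*37)*(-1/25483) = -112*37*(-1/25483) = -4144*(-1/25483) = 4144/25483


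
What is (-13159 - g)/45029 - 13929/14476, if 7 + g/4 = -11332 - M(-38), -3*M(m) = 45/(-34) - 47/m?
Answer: -156128667449/631632770076 ≈ -0.24718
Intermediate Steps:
M(m) = 15/34 + 47/(3*m) (M(m) = -(45/(-34) - 47/m)/3 = -(45*(-1/34) - 47/m)/3 = -(-45/34 - 47/m)/3 = 15/34 + 47/(3*m))
g = -43950076/969 (g = -28 + 4*(-11332 - (1598 + 45*(-38))/(102*(-38))) = -28 + 4*(-11332 - (-1)*(1598 - 1710)/(102*38)) = -28 + 4*(-11332 - (-1)*(-112)/(102*38)) = -28 + 4*(-11332 - 1*28/969) = -28 + 4*(-11332 - 28/969) = -28 + 4*(-10980736/969) = -28 - 43922944/969 = -43950076/969 ≈ -45356.)
(-13159 - g)/45029 - 13929/14476 = (-13159 - 1*(-43950076/969))/45029 - 13929/14476 = (-13159 + 43950076/969)*(1/45029) - 13929*1/14476 = (31199005/969)*(1/45029) - 13929/14476 = 31199005/43633101 - 13929/14476 = -156128667449/631632770076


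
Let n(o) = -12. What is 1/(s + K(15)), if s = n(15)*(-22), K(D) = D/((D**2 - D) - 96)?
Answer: 38/10037 ≈ 0.0037860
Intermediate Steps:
K(D) = D/(-96 + D**2 - D)
s = 264 (s = -12*(-22) = 264)
1/(s + K(15)) = 1/(264 + 15/(-96 + 15**2 - 1*15)) = 1/(264 + 15/(-96 + 225 - 15)) = 1/(264 + 15/114) = 1/(264 + 15*(1/114)) = 1/(264 + 5/38) = 1/(10037/38) = 38/10037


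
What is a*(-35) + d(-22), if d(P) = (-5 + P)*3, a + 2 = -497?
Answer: 17384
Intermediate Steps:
a = -499 (a = -2 - 497 = -499)
d(P) = -15 + 3*P
a*(-35) + d(-22) = -499*(-35) + (-15 + 3*(-22)) = 17465 + (-15 - 66) = 17465 - 81 = 17384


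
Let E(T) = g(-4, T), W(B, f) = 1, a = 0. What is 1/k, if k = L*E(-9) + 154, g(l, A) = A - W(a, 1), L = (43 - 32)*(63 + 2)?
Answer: -1/6996 ≈ -0.00014294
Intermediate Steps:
L = 715 (L = 11*65 = 715)
g(l, A) = -1 + A (g(l, A) = A - 1*1 = A - 1 = -1 + A)
E(T) = -1 + T
k = -6996 (k = 715*(-1 - 9) + 154 = 715*(-10) + 154 = -7150 + 154 = -6996)
1/k = 1/(-6996) = -1/6996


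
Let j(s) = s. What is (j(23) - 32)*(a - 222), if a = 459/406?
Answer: 807057/406 ≈ 1987.8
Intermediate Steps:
a = 459/406 (a = 459*(1/406) = 459/406 ≈ 1.1305)
(j(23) - 32)*(a - 222) = (23 - 32)*(459/406 - 222) = -9*(-89673/406) = 807057/406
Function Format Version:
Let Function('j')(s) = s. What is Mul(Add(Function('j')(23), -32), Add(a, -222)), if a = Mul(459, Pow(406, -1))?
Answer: Rational(807057, 406) ≈ 1987.8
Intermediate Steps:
a = Rational(459, 406) (a = Mul(459, Rational(1, 406)) = Rational(459, 406) ≈ 1.1305)
Mul(Add(Function('j')(23), -32), Add(a, -222)) = Mul(Add(23, -32), Add(Rational(459, 406), -222)) = Mul(-9, Rational(-89673, 406)) = Rational(807057, 406)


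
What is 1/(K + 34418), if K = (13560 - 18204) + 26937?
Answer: 1/56711 ≈ 1.7633e-5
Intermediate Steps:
K = 22293 (K = -4644 + 26937 = 22293)
1/(K + 34418) = 1/(22293 + 34418) = 1/56711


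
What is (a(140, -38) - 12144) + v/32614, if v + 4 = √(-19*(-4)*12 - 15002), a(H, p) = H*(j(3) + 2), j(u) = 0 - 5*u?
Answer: -227710950/16307 + I*√14090/32614 ≈ -13964.0 + 0.0036396*I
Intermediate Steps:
j(u) = -5*u
a(H, p) = -13*H (a(H, p) = H*(-5*3 + 2) = H*(-15 + 2) = H*(-13) = -13*H)
v = -4 + I*√14090 (v = -4 + √(-19*(-4)*12 - 15002) = -4 + √(76*12 - 15002) = -4 + √(912 - 15002) = -4 + √(-14090) = -4 + I*√14090 ≈ -4.0 + 118.7*I)
(a(140, -38) - 12144) + v/32614 = (-13*140 - 12144) + (-4 + I*√14090)/32614 = (-1820 - 12144) + (-4 + I*√14090)*(1/32614) = -13964 + (-2/16307 + I*√14090/32614) = -227710950/16307 + I*√14090/32614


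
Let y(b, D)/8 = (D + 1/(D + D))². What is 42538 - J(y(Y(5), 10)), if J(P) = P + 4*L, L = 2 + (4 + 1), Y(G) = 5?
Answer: 2085099/50 ≈ 41702.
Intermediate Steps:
L = 7 (L = 2 + 5 = 7)
y(b, D) = 8*(D + 1/(2*D))² (y(b, D) = 8*(D + 1/(D + D))² = 8*(D + 1/(2*D))²)
J(P) = 28 + P (J(P) = P + 4*7 = P + 28 = 28 + P)
42538 - J(y(Y(5), 10)) = 42538 - (28 + 2*(1 + 2*10²)²/10²) = 42538 - (28 + 2*(1/100)*(1 + 2*100)²) = 42538 - (28 + 2*(1/100)*(1 + 200)²) = 42538 - (28 + 2*(1/100)*201²) = 42538 - (28 + 2*(1/100)*40401) = 42538 - (28 + 40401/50) = 42538 - 1*41801/50 = 42538 - 41801/50 = 2085099/50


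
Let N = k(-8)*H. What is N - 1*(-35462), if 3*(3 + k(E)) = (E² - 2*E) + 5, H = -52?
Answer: 102434/3 ≈ 34145.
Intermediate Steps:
k(E) = -4/3 - 2*E/3 + E²/3 (k(E) = -3 + ((E² - 2*E) + 5)/3 = -3 + (5 + E² - 2*E)/3 = -3 + (5/3 - 2*E/3 + E²/3) = -4/3 - 2*E/3 + E²/3)
N = -3952/3 (N = (-4/3 - ⅔*(-8) + (⅓)*(-8)²)*(-52) = (-4/3 + 16/3 + (⅓)*64)*(-52) = (-4/3 + 16/3 + 64/3)*(-52) = (76/3)*(-52) = -3952/3 ≈ -1317.3)
N - 1*(-35462) = -3952/3 - 1*(-35462) = -3952/3 + 35462 = 102434/3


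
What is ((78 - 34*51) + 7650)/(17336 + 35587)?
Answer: 1998/17641 ≈ 0.11326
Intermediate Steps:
((78 - 34*51) + 7650)/(17336 + 35587) = ((78 - 1734) + 7650)/52923 = (-1656 + 7650)*(1/52923) = 5994*(1/52923) = 1998/17641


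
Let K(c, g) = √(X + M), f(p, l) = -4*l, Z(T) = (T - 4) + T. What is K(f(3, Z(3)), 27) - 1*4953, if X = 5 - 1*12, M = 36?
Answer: -4953 + √29 ≈ -4947.6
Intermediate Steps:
X = -7 (X = 5 - 12 = -7)
Z(T) = -4 + 2*T (Z(T) = (-4 + T) + T = -4 + 2*T)
K(c, g) = √29 (K(c, g) = √(-7 + 36) = √29)
K(f(3, Z(3)), 27) - 1*4953 = √29 - 1*4953 = √29 - 4953 = -4953 + √29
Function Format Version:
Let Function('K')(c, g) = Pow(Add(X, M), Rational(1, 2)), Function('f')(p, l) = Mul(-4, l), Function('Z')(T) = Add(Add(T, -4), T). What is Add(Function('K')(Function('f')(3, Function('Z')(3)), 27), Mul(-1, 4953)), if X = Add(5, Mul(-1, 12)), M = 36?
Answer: Add(-4953, Pow(29, Rational(1, 2))) ≈ -4947.6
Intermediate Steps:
X = -7 (X = Add(5, -12) = -7)
Function('Z')(T) = Add(-4, Mul(2, T)) (Function('Z')(T) = Add(Add(-4, T), T) = Add(-4, Mul(2, T)))
Function('K')(c, g) = Pow(29, Rational(1, 2)) (Function('K')(c, g) = Pow(Add(-7, 36), Rational(1, 2)) = Pow(29, Rational(1, 2)))
Add(Function('K')(Function('f')(3, Function('Z')(3)), 27), Mul(-1, 4953)) = Add(Pow(29, Rational(1, 2)), Mul(-1, 4953)) = Add(Pow(29, Rational(1, 2)), -4953) = Add(-4953, Pow(29, Rational(1, 2)))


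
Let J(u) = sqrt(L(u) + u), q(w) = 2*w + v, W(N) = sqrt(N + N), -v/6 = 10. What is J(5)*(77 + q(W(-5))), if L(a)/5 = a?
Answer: sqrt(30)*(17 + 2*I*sqrt(10)) ≈ 93.113 + 34.641*I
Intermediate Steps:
v = -60 (v = -6*10 = -60)
W(N) = sqrt(2)*sqrt(N) (W(N) = sqrt(2*N) = sqrt(2)*sqrt(N))
L(a) = 5*a
q(w) = -60 + 2*w (q(w) = 2*w - 60 = -60 + 2*w)
J(u) = sqrt(6)*sqrt(u) (J(u) = sqrt(5*u + u) = sqrt(6*u) = sqrt(6)*sqrt(u))
J(5)*(77 + q(W(-5))) = (sqrt(6)*sqrt(5))*(77 + (-60 + 2*(sqrt(2)*sqrt(-5)))) = sqrt(30)*(77 + (-60 + 2*(sqrt(2)*(I*sqrt(5))))) = sqrt(30)*(77 + (-60 + 2*(I*sqrt(10)))) = sqrt(30)*(77 + (-60 + 2*I*sqrt(10))) = sqrt(30)*(17 + 2*I*sqrt(10))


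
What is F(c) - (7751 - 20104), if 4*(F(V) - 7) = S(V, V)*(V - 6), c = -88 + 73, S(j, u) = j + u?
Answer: 25035/2 ≈ 12518.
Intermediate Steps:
c = -15
F(V) = 7 + V*(-6 + V)/2 (F(V) = 7 + ((V + V)*(V - 6))/4 = 7 + ((2*V)*(-6 + V))/4 = 7 + (2*V*(-6 + V))/4 = 7 + V*(-6 + V)/2)
F(c) - (7751 - 20104) = (7 + (½)*(-15)² - 3*(-15)) - (7751 - 20104) = (7 + (½)*225 + 45) - 1*(-12353) = (7 + 225/2 + 45) + 12353 = 329/2 + 12353 = 25035/2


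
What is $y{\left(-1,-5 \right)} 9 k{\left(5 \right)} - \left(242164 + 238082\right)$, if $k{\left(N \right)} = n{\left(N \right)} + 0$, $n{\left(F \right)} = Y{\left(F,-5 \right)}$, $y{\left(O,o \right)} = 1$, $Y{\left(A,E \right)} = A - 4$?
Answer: $-480237$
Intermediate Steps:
$Y{\left(A,E \right)} = -4 + A$
$n{\left(F \right)} = -4 + F$
$k{\left(N \right)} = -4 + N$ ($k{\left(N \right)} = \left(-4 + N\right) + 0 = -4 + N$)
$y{\left(-1,-5 \right)} 9 k{\left(5 \right)} - \left(242164 + 238082\right) = 1 \cdot 9 \left(-4 + 5\right) - \left(242164 + 238082\right) = 9 \cdot 1 - 480246 = 9 - 480246 = -480237$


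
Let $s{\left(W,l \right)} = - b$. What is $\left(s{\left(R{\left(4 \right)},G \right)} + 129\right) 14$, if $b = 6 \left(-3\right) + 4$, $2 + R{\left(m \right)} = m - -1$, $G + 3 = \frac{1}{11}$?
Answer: $2002$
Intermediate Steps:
$G = - \frac{32}{11}$ ($G = -3 + \frac{1}{11} = - \frac{32}{11} \approx -2.9091$)
$R{\left(m \right)} = -1 + m$ ($R{\left(m \right)} = -2 + \left(m - -1\right) = -2 + \left(m + 1\right) = -2 + \left(1 + m\right) = -1 + m$)
$b = -14$ ($b = -18 + 4 = -14$)
$s{\left(W,l \right)} = 14$ ($s{\left(W,l \right)} = \left(-1\right) \left(-14\right) = 14$)
$\left(s{\left(R{\left(4 \right)},G \right)} + 129\right) 14 = \left(14 + 129\right) 14 = 143 \cdot 14 = 2002$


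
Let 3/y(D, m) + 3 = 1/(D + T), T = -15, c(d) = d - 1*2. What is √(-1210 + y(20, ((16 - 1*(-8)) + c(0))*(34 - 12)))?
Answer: I*√237370/14 ≈ 34.8*I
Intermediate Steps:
c(d) = -2 + d (c(d) = d - 2 = -2 + d)
y(D, m) = 3/(-3 + 1/(-15 + D)) (y(D, m) = 3/(-3 + 1/(D - 15)) = 3/(-3 + 1/(-15 + D)))
√(-1210 + y(20, ((16 - 1*(-8)) + c(0))*(34 - 12))) = √(-1210 + 3*(15 - 1*20)/(-46 + 3*20)) = √(-1210 + 3*(15 - 20)/(-46 + 60)) = √(-1210 + 3*(-5)/14) = √(-1210 + 3*(1/14)*(-5)) = √(-1210 - 15/14) = √(-16955/14) = I*√237370/14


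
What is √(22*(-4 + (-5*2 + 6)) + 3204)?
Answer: 2*√757 ≈ 55.027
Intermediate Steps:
√(22*(-4 + (-5*2 + 6)) + 3204) = √(22*(-4 + (-10 + 6)) + 3204) = √(22*(-4 - 4) + 3204) = √(22*(-8) + 3204) = √(-176 + 3204) = √3028 = 2*√757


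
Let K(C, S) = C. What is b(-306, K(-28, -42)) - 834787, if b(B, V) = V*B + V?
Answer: -826247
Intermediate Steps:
b(B, V) = V + B*V (b(B, V) = B*V + V = V + B*V)
b(-306, K(-28, -42)) - 834787 = -28*(1 - 306) - 834787 = -28*(-305) - 834787 = 8540 - 834787 = -826247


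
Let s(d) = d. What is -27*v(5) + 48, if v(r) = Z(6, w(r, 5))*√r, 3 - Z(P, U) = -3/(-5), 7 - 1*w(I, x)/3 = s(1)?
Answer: 48 - 324*√5/5 ≈ -96.897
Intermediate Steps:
w(I, x) = 18 (w(I, x) = 21 - 3*1 = 21 - 3 = 18)
Z(P, U) = 12/5 (Z(P, U) = 3 - (-3)/(-5) = 3 - (-3)*(-1)/5 = 3 - 1*⅗ = 3 - ⅗ = 12/5)
v(r) = 12*√r/5
-27*v(5) + 48 = -324*√5/5 + 48 = 48 - 324*√5/5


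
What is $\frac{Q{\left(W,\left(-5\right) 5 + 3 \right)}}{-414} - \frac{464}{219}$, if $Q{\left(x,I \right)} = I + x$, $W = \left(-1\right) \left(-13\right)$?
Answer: $- \frac{21125}{10074} \approx -2.097$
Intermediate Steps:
$W = 13$
$\frac{Q{\left(W,\left(-5\right) 5 + 3 \right)}}{-414} - \frac{464}{219} = \frac{\left(\left(-5\right) 5 + 3\right) + 13}{-414} - \frac{464}{219} = \left(\left(-25 + 3\right) + 13\right) \left(- \frac{1}{414}\right) - \frac{464}{219} = \left(-22 + 13\right) \left(- \frac{1}{414}\right) - \frac{464}{219} = \left(-9\right) \left(- \frac{1}{414}\right) - \frac{464}{219} = \frac{1}{46} - \frac{464}{219} = - \frac{21125}{10074}$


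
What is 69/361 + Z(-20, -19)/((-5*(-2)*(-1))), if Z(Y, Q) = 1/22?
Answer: 14819/79420 ≈ 0.18659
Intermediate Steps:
Z(Y, Q) = 1/22
69/361 + Z(-20, -19)/((-5*(-2)*(-1))) = 69/361 + 1/(22*((-5*(-2)*(-1)))) = 69*(1/361) + 1/(22*((10*(-1)))) = 69/361 + (1/22)/(-10) = 69/361 + (1/22)*(-⅒) = 69/361 - 1/220 = 14819/79420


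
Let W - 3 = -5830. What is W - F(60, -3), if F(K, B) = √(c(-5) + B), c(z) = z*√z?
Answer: -5827 - √(-3 - 5*I*√5) ≈ -5829.1 + 2.6996*I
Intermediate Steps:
c(z) = z^(3/2)
F(K, B) = √(B - 5*I*√5) (F(K, B) = √((-5)^(3/2) + B) = √(-5*I*√5 + B) = √(B - 5*I*√5))
W = -5827 (W = 3 - 5830 = -5827)
W - F(60, -3) = -5827 - √(-3 - 5*I*√5)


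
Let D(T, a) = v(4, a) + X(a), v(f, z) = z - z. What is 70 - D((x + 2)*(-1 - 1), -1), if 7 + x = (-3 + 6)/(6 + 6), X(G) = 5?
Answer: 65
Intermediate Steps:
v(f, z) = 0
x = -27/4 (x = -7 + (-3 + 6)/(6 + 6) = -7 + 3/12 = -7 + 3*(1/12) = -7 + ¼ = -27/4 ≈ -6.7500)
D(T, a) = 5 (D(T, a) = 0 + 5 = 5)
70 - D((x + 2)*(-1 - 1), -1) = 70 - 1*5 = 70 - 5 = 65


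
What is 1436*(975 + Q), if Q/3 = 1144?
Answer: 6328452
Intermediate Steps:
Q = 3432 (Q = 3*1144 = 3432)
1436*(975 + Q) = 1436*(975 + 3432) = 1436*4407 = 6328452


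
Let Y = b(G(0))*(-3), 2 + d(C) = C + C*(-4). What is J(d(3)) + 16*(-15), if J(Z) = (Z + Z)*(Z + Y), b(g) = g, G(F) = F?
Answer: 2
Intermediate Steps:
d(C) = -2 - 3*C (d(C) = -2 + (C + C*(-4)) = -2 + (C - 4*C) = -2 - 3*C)
Y = 0 (Y = 0*(-3) = 0)
J(Z) = 2*Z² (J(Z) = (Z + Z)*(Z + 0) = (2*Z)*Z = 2*Z²)
J(d(3)) + 16*(-15) = 2*(-2 - 3*3)² + 16*(-15) = 2*(-2 - 9)² - 240 = 2*(-11)² - 240 = 2*121 - 240 = 242 - 240 = 2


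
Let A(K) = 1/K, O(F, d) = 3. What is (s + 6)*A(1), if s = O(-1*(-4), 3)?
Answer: 9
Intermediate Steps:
s = 3
(s + 6)*A(1) = (3 + 6)/1 = 9*1 = 9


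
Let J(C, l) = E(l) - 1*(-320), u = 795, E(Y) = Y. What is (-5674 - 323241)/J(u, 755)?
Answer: -65783/215 ≈ -305.97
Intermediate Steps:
J(C, l) = 320 + l (J(C, l) = l - 1*(-320) = l + 320 = 320 + l)
(-5674 - 323241)/J(u, 755) = (-5674 - 323241)/(320 + 755) = -328915/1075 = -328915*1/1075 = -65783/215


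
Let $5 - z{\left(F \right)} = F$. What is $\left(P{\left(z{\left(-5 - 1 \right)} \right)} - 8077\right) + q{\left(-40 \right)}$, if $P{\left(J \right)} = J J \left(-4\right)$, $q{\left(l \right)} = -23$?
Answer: $-8584$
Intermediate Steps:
$z{\left(F \right)} = 5 - F$
$P{\left(J \right)} = - 4 J^{2}$ ($P{\left(J \right)} = J^{2} \left(-4\right) = - 4 J^{2}$)
$\left(P{\left(z{\left(-5 - 1 \right)} \right)} - 8077\right) + q{\left(-40 \right)} = \left(- 4 \left(5 - \left(-5 - 1\right)\right)^{2} - 8077\right) - 23 = \left(- 4 \left(5 - -6\right)^{2} - 8077\right) - 23 = \left(- 4 \left(5 + 6\right)^{2} - 8077\right) - 23 = \left(- 4 \cdot 11^{2} - 8077\right) - 23 = \left(\left(-4\right) 121 - 8077\right) - 23 = \left(-484 - 8077\right) - 23 = -8561 - 23 = -8584$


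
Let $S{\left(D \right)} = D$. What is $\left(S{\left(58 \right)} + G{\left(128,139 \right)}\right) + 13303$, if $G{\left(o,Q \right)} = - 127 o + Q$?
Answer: $-2756$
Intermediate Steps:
$G{\left(o,Q \right)} = Q - 127 o$
$\left(S{\left(58 \right)} + G{\left(128,139 \right)}\right) + 13303 = \left(58 + \left(139 - 16256\right)\right) + 13303 = \left(58 - 16117\right) + 13303 = -16059 + 13303 = -2756$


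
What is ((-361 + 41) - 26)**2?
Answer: 119716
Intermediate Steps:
((-361 + 41) - 26)**2 = (-320 - 26)**2 = (-346)**2 = 119716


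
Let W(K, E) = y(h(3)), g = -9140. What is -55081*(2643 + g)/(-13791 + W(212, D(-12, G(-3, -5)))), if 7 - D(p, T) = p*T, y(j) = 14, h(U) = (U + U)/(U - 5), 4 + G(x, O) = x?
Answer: -357861257/13777 ≈ -25975.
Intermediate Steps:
G(x, O) = -4 + x
h(U) = 2*U/(-5 + U) (h(U) = (2*U)/(-5 + U) = 2*U/(-5 + U))
D(p, T) = 7 - T*p (D(p, T) = 7 - p*T = 7 - T*p)
W(K, E) = 14
-55081*(2643 + g)/(-13791 + W(212, D(-12, G(-3, -5)))) = -55081*(2643 - 9140)/(-13791 + 14) = -55081/((-13777/(-6497))) = -55081/((-13777*(-1/6497))) = -55081/13777/6497 = -55081*6497/13777 = -357861257/13777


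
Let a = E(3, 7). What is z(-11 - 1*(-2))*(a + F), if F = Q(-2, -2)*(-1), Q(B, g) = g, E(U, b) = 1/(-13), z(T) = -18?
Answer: -450/13 ≈ -34.615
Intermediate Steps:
E(U, b) = -1/13
F = 2 (F = -2*(-1) = 2)
a = -1/13 ≈ -0.076923
z(-11 - 1*(-2))*(a + F) = -18*(-1/13 + 2) = -18*25/13 = -450/13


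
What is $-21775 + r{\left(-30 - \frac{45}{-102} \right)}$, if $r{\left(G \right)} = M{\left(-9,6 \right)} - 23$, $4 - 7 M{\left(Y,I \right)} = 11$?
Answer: $-21799$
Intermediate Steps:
$M{\left(Y,I \right)} = -1$ ($M{\left(Y,I \right)} = \frac{4}{7} - \frac{11}{7} = -1$)
$r{\left(G \right)} = -24$ ($r{\left(G \right)} = -1 - 23 = -24$)
$-21775 + r{\left(-30 - \frac{45}{-102} \right)} = -21775 - 24 = -21799$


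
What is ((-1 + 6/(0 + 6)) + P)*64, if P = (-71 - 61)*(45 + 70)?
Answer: -971520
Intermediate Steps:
P = -15180 (P = -132*115 = -15180)
((-1 + 6/(0 + 6)) + P)*64 = ((-1 + 6/(0 + 6)) - 15180)*64 = ((-1 + 6/6) - 15180)*64 = ((-1 + (⅙)*6) - 15180)*64 = ((-1 + 1) - 15180)*64 = (0 - 15180)*64 = -15180*64 = -971520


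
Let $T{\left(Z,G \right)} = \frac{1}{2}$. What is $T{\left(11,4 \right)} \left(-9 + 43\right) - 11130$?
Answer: $-11113$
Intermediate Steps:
$T{\left(Z,G \right)} = \frac{1}{2}$
$T{\left(11,4 \right)} \left(-9 + 43\right) - 11130 = \frac{-9 + 43}{2} - 11130 = \frac{1}{2} \cdot 34 - 11130 = 17 - 11130 = -11113$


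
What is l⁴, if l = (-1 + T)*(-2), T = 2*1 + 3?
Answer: 4096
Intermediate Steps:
T = 5 (T = 2 + 3 = 5)
l = -8 (l = (-1 + 5)*(-2) = 4*(-2) = -8)
l⁴ = (-8)⁴ = 4096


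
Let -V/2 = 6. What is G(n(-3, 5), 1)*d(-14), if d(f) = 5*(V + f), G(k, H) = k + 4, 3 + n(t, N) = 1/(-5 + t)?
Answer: -455/4 ≈ -113.75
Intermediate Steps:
V = -12 (V = -2*6 = -12)
n(t, N) = -3 + 1/(-5 + t)
G(k, H) = 4 + k
d(f) = -60 + 5*f (d(f) = 5*(-12 + f) = -60 + 5*f)
G(n(-3, 5), 1)*d(-14) = (4 + (16 - 3*(-3))/(-5 - 3))*(-60 + 5*(-14)) = (4 + (16 + 9)/(-8))*(-60 - 70) = (4 - 1/8*25)*(-130) = (4 - 25/8)*(-130) = (7/8)*(-130) = -455/4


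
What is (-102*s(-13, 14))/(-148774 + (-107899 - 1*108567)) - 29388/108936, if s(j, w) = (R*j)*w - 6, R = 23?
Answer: -597010039/414456090 ≈ -1.4405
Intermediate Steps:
s(j, w) = -6 + 23*j*w (s(j, w) = (23*j)*w - 6 = 23*j*w - 6 = -6 + 23*j*w)
(-102*s(-13, 14))/(-148774 + (-107899 - 1*108567)) - 29388/108936 = (-102*(-6 + 23*(-13)*14))/(-148774 + (-107899 - 1*108567)) - 29388/108936 = (-102*(-6 - 4186))/(-148774 + (-107899 - 108567)) - 29388*1/108936 = (-102*(-4192))/(-148774 - 216466) - 2449/9078 = 427584/(-365240) - 2449/9078 = 427584*(-1/365240) - 2449/9078 = -53448/45655 - 2449/9078 = -597010039/414456090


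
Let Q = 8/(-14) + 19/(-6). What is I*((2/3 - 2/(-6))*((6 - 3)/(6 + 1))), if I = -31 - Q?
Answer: -1145/98 ≈ -11.684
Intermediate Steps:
Q = -157/42 (Q = 8*(-1/14) + 19*(-⅙) = -4/7 - 19/6 = -157/42 ≈ -3.7381)
I = -1145/42 (I = -31 - 1*(-157/42) = -31 + 157/42 = -1145/42 ≈ -27.262)
I*((2/3 - 2/(-6))*((6 - 3)/(6 + 1))) = -1145*(2/3 - 2/(-6))*(6 - 3)/(6 + 1)/42 = -1145*(2*(⅓) - 2*(-⅙))*3/7/42 = -1145*(⅔ + ⅓)*3*(⅐)/42 = -1145*3/(42*7) = -1145/42*3/7 = -1145/98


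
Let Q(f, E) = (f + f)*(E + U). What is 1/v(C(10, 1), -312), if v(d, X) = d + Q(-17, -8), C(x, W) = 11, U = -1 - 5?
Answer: 1/487 ≈ 0.0020534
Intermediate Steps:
U = -6
Q(f, E) = 2*f*(-6 + E) (Q(f, E) = (f + f)*(E - 6) = (2*f)*(-6 + E) = 2*f*(-6 + E))
v(d, X) = 476 + d (v(d, X) = d + 2*(-17)*(-6 - 8) = d + 2*(-17)*(-14) = d + 476 = 476 + d)
1/v(C(10, 1), -312) = 1/(476 + 11) = 1/487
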